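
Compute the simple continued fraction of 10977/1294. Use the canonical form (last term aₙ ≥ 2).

[8; 2, 14, 4, 1, 8]

10977 = 8·1294 + 625
1294 = 2·625 + 44
625 = 14·44 + 9
44 = 4·9 + 8
9 = 1·8 + 1
8 = 8·1 + 0  (stop)
So 10977/1294 = [8; 2, 14, 4, 1, 8].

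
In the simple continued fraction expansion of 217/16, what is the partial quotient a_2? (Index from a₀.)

217 = 13·16 + 9   →  a_0 = 13
16 = 1·9 + 7   →  a_1 = 1
9 = 1·7 + 2   →  a_2 = 1

1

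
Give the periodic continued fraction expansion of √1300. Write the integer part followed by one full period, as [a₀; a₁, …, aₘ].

[36; 18, 72]

a₀ = ⌊√1300⌋ = 36.
With m₀=0, d₀=1 and mₖ₊₁ = dₖaₖ − mₖ, dₖ₊₁ = (n − mₖ₊₁²)/dₖ, aₖ₊₁ = ⌊(a₀+mₖ₊₁)/dₖ₊₁⌋:
  k=1: m=36, d=4, a=18
  k=2: m=36, d=1, a=72
d=1 and a=2a₀=72 at k=2, so the next step gives (m, d) = (36, 4) again — its k=1 value — and the period has length 2.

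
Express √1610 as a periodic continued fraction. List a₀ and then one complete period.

[40; 8, 80]

a₀ = ⌊√1610⌋ = 40.
With m₀=0, d₀=1 and mₖ₊₁ = dₖaₖ − mₖ, dₖ₊₁ = (n − mₖ₊₁²)/dₖ, aₖ₊₁ = ⌊(a₀+mₖ₊₁)/dₖ₊₁⌋:
  k=1: m=40, d=10, a=8
  k=2: m=40, d=1, a=80
d=1 and a=2a₀=80 at k=2, so the next step gives (m, d) = (40, 10) again — its k=1 value — and the period has length 2.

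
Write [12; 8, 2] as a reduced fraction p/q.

206/17

Using pₖ = aₖpₖ₋₁ + pₖ₋₂ and qₖ = aₖqₖ₋₁ + qₖ₋₂:
  k=0: a=12, p=12, q=1
  k=1: a=8, p=97, q=8
  k=2: a=2, p=206, q=17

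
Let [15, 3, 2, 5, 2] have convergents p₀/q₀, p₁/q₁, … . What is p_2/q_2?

Using pₖ = aₖpₖ₋₁ + pₖ₋₂, qₖ = aₖqₖ₋₁ + qₖ₋₂ (with p₋₁=1, p₋₂=0, q₋₁=0, q₋₂=1):
  k=0: a=15, p=15, q=1
  k=1: a=3, p=46, q=3
  k=2: a=2, p=107, q=7

107/7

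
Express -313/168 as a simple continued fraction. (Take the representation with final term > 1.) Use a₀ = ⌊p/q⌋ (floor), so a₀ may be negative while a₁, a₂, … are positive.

[-2; 7, 3, 3, 2]

-313 = -2*168 + 23
168 = 7*23 + 7
23 = 3*7 + 2
7 = 3*2 + 1
2 = 2*1 + 0  (stop)
So -313/168 = [-2; 7, 3, 3, 2].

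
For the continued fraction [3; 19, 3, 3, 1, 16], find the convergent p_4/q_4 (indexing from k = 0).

766/251

Using pₖ = aₖpₖ₋₁ + pₖ₋₂, qₖ = aₖqₖ₋₁ + qₖ₋₂ (with p₋₁=1, p₋₂=0, q₋₁=0, q₋₂=1):
  k=0: a=3, p=3, q=1
  k=1: a=19, p=58, q=19
  k=2: a=3, p=177, q=58
  k=3: a=3, p=589, q=193
  k=4: a=1, p=766, q=251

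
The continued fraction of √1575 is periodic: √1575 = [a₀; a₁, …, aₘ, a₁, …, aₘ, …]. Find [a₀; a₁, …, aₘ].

[39; 1, 2, 5, 2, 1, 78]

a₀ = ⌊√1575⌋ = 39.
With m₀=0, d₀=1 and mₖ₊₁ = dₖaₖ − mₖ, dₖ₊₁ = (n − mₖ₊₁²)/dₖ, aₖ₊₁ = ⌊(a₀+mₖ₊₁)/dₖ₊₁⌋:
  k=1: m=39, d=54, a=1
  k=2: m=15, d=25, a=2
  k=3: m=35, d=14, a=5
  k=4: m=35, d=25, a=2
  k=5: m=15, d=54, a=1
  k=6: m=39, d=1, a=78
d=1 and a=2a₀=78 at k=6, so the next step gives (m, d) = (39, 54) again — its k=1 value — and the period has length 6.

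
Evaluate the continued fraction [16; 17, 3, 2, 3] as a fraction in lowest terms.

6664/415

Fold from the inside: start with 3/1.
  2 + 1/3 = 7/3
  3 + 3/7 = 24/7
  17 + 7/24 = 415/24
  16 + 24/415 = 6664/415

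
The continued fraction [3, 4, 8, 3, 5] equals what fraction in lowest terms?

Fold from the inside: start with 5/1.
  3 + 1/5 = 16/5
  8 + 5/16 = 133/16
  4 + 16/133 = 548/133
  3 + 133/548 = 1777/548

1777/548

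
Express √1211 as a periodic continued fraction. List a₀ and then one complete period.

a₀ = ⌊√1211⌋ = 34.
With m₀=0, d₀=1 and mₖ₊₁ = dₖaₖ − mₖ, dₖ₊₁ = (n − mₖ₊₁²)/dₖ, aₖ₊₁ = ⌊(a₀+mₖ₊₁)/dₖ₊₁⌋:
  k=1: m=34, d=55, a=1
  k=2: m=21, d=14, a=3
  k=3: m=21, d=55, a=1
  k=4: m=34, d=1, a=68
d=1 and a=2a₀=68 at k=4, so the next step gives (m, d) = (34, 55) again — its k=1 value — and the period has length 4.

[34; 1, 3, 1, 68]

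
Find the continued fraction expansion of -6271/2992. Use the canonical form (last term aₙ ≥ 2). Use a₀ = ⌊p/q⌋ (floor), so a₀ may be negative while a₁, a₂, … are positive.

[-3; 1, 9, 2, 2, 1, 5, 7]

-6271 = -3×2992 + 2705
2992 = 1×2705 + 287
2705 = 9×287 + 122
287 = 2×122 + 43
122 = 2×43 + 36
43 = 1×36 + 7
36 = 5×7 + 1
7 = 7×1 + 0  (stop)
So -6271/2992 = [-3; 1, 9, 2, 2, 1, 5, 7].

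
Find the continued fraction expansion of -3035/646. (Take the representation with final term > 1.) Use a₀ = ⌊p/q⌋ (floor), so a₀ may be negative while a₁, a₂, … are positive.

[-5; 3, 3, 5, 12]

-3035 = -5·646 + 195
646 = 3·195 + 61
195 = 3·61 + 12
61 = 5·12 + 1
12 = 12·1 + 0  (stop)
So -3035/646 = [-5; 3, 3, 5, 12].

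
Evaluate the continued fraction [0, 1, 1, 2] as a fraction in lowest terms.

3/5

Fold from the inside: start with 2/1.
  1 + 1/2 = 3/2
  1 + 2/3 = 5/3
  0 + 3/5 = 3/5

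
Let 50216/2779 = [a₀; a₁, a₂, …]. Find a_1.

14

50216 = 18·2779 + 194   →  a_0 = 18
2779 = 14·194 + 63   →  a_1 = 14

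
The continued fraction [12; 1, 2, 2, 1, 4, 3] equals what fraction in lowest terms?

Fold from the inside: start with 3/1.
  4 + 1/3 = 13/3
  1 + 3/13 = 16/13
  2 + 13/16 = 45/16
  2 + 16/45 = 106/45
  1 + 45/106 = 151/106
  12 + 106/151 = 1918/151

1918/151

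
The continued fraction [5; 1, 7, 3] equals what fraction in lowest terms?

147/25

Fold from the inside: start with 3/1.
  7 + 1/3 = 22/3
  1 + 3/22 = 25/22
  5 + 22/25 = 147/25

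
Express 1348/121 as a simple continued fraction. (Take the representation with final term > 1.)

1348 = 11×121 + 17
121 = 7×17 + 2
17 = 8×2 + 1
2 = 2×1 + 0  (stop)
So 1348/121 = [11; 7, 8, 2].

[11; 7, 8, 2]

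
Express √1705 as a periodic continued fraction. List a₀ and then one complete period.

[41; 3, 2, 3, 82]

a₀ = ⌊√1705⌋ = 41.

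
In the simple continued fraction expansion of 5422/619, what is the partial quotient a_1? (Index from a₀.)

5422 = 8·619 + 470   →  a_0 = 8
619 = 1·470 + 149   →  a_1 = 1

1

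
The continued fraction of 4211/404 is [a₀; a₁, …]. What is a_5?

7

4211 = 10·404 + 171   →  a_0 = 10
404 = 2·171 + 62   →  a_1 = 2
171 = 2·62 + 47   →  a_2 = 2
62 = 1·47 + 15   →  a_3 = 1
47 = 3·15 + 2   →  a_4 = 3
15 = 7·2 + 1   →  a_5 = 7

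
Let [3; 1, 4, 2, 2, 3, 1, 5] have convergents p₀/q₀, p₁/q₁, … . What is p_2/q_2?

Using pₖ = aₖpₖ₋₁ + pₖ₋₂, qₖ = aₖqₖ₋₁ + qₖ₋₂ (with p₋₁=1, p₋₂=0, q₋₁=0, q₋₂=1):
  k=0: a=3, p=3, q=1
  k=1: a=1, p=4, q=1
  k=2: a=4, p=19, q=5

19/5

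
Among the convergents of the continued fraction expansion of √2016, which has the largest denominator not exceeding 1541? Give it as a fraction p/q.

√2016 = [44; 1, 8, 1, 88, …] (period length 4).
Convergents:
  p_0/q_0 = 44/1
  p_1/q_1 = 45/1
  p_2/q_2 = 404/9
  p_3/q_3 = 449/10
  p_4/q_4 = 39916/889
  p_5/q_5 = 40365/899
  p_6/q_6 = 362836/8081
q_5 = 899 ≤ 1541 < 8081 = q_6, so the answer is 40365/899.

40365/899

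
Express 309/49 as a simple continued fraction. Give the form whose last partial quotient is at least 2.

[6; 3, 3, 1, 3]

309 = 6·49 + 15
49 = 3·15 + 4
15 = 3·4 + 3
4 = 1·3 + 1
3 = 3·1 + 0  (stop)
So 309/49 = [6; 3, 3, 1, 3].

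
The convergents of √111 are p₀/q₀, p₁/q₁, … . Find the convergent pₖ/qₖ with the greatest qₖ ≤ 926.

6353/603

√111 = [10; 1, 1, 6, 1, 1, 20, …] (period length 6).
Convergents:
  p_0/q_0 = 10/1
  p_1/q_1 = 11/1
  p_2/q_2 = 21/2
  p_3/q_3 = 137/13
  p_4/q_4 = 158/15
  p_5/q_5 = 295/28
  p_6/q_6 = 6058/575
  p_7/q_7 = 6353/603
  p_8/q_8 = 12411/1178
q_7 = 603 ≤ 926 < 1178 = q_8, so the answer is 6353/603.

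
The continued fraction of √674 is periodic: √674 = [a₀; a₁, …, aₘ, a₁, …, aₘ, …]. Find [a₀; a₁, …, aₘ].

[25; 1, 24, 1, 50]

a₀ = ⌊√674⌋ = 25.
With m₀=0, d₀=1 and mₖ₊₁ = dₖaₖ − mₖ, dₖ₊₁ = (n − mₖ₊₁²)/dₖ, aₖ₊₁ = ⌊(a₀+mₖ₊₁)/dₖ₊₁⌋:
  k=1: m=25, d=49, a=1
  k=2: m=24, d=2, a=24
  k=3: m=24, d=49, a=1
  k=4: m=25, d=1, a=50
d=1 and a=2a₀=50 at k=4, so the next step gives (m, d) = (25, 49) again — its k=1 value — and the period has length 4.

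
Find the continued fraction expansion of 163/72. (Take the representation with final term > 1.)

163 = 2×72 + 19
72 = 3×19 + 15
19 = 1×15 + 4
15 = 3×4 + 3
4 = 1×3 + 1
3 = 3×1 + 0  (stop)
So 163/72 = [2; 3, 1, 3, 1, 3].

[2; 3, 1, 3, 1, 3]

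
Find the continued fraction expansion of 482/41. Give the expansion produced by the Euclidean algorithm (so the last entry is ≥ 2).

482 = 11*41 + 31
41 = 1*31 + 10
31 = 3*10 + 1
10 = 10*1 + 0  (stop)
So 482/41 = [11; 1, 3, 10].

[11; 1, 3, 10]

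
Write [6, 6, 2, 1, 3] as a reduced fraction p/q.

431/70

Using pₖ = aₖpₖ₋₁ + pₖ₋₂ and qₖ = aₖqₖ₋₁ + qₖ₋₂:
  k=0: a=6, p=6, q=1
  k=1: a=6, p=37, q=6
  k=2: a=2, p=80, q=13
  k=3: a=1, p=117, q=19
  k=4: a=3, p=431, q=70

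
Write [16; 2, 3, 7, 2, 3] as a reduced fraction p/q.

6211/378

Fold from the inside: start with 3/1.
  2 + 1/3 = 7/3
  7 + 3/7 = 52/7
  3 + 7/52 = 163/52
  2 + 52/163 = 378/163
  16 + 163/378 = 6211/378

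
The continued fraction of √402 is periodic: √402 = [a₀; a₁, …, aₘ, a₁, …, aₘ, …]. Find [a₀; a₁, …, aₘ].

a₀ = ⌊√402⌋ = 20.
With m₀=0, d₀=1 and mₖ₊₁ = dₖaₖ − mₖ, dₖ₊₁ = (n − mₖ₊₁²)/dₖ, aₖ₊₁ = ⌊(a₀+mₖ₊₁)/dₖ₊₁⌋:
  k=1: m=20, d=2, a=20
  k=2: m=20, d=1, a=40
d=1 and a=2a₀=40 at k=2, so the next step gives (m, d) = (20, 2) again — its k=1 value — and the period has length 2.

[20; 20, 40]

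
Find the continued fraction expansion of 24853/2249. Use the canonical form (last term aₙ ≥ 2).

[11; 19, 1, 2, 1, 2, 10]

24853 = 11*2249 + 114
2249 = 19*114 + 83
114 = 1*83 + 31
83 = 2*31 + 21
31 = 1*21 + 10
21 = 2*10 + 1
10 = 10*1 + 0  (stop)
So 24853/2249 = [11; 19, 1, 2, 1, 2, 10].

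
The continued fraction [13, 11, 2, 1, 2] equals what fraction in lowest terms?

1191/91

Using pₖ = aₖpₖ₋₁ + pₖ₋₂ and qₖ = aₖqₖ₋₁ + qₖ₋₂:
  k=0: a=13, p=13, q=1
  k=1: a=11, p=144, q=11
  k=2: a=2, p=301, q=23
  k=3: a=1, p=445, q=34
  k=4: a=2, p=1191, q=91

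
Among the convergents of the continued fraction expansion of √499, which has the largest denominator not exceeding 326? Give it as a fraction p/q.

√499 = [22; 2, 1, 21, 1, 2, 44, …] (period length 6).
Convergents:
  p_0/q_0 = 22/1
  p_1/q_1 = 45/2
  p_2/q_2 = 67/3
  p_3/q_3 = 1452/65
  p_4/q_4 = 1519/68
  p_5/q_5 = 4490/201
  p_6/q_6 = 199079/8912
q_5 = 201 ≤ 326 < 8912 = q_6, so the answer is 4490/201.

4490/201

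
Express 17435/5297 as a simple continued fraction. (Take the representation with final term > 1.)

[3; 3, 2, 3, 9, 3, 3, 2]

17435 = 3×5297 + 1544
5297 = 3×1544 + 665
1544 = 2×665 + 214
665 = 3×214 + 23
214 = 9×23 + 7
23 = 3×7 + 2
7 = 3×2 + 1
2 = 2×1 + 0  (stop)
So 17435/5297 = [3; 3, 2, 3, 9, 3, 3, 2].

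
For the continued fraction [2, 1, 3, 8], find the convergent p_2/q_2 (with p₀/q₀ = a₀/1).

Using pₖ = aₖpₖ₋₁ + pₖ₋₂, qₖ = aₖqₖ₋₁ + qₖ₋₂ (with p₋₁=1, p₋₂=0, q₋₁=0, q₋₂=1):
  k=0: a=2, p=2, q=1
  k=1: a=1, p=3, q=1
  k=2: a=3, p=11, q=4

11/4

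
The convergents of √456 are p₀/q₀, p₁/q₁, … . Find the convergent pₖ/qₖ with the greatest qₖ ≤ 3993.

√456 = [21; 2, 1, 4, 1, 2, 42, …] (period length 6).
Convergents:
  p_0/q_0 = 21/1
  p_1/q_1 = 43/2
  p_2/q_2 = 64/3
  p_3/q_3 = 299/14
  p_4/q_4 = 363/17
  p_5/q_5 = 1025/48
  p_6/q_6 = 43413/2033
  p_7/q_7 = 87851/4114
q_6 = 2033 ≤ 3993 < 4114 = q_7, so the answer is 43413/2033.

43413/2033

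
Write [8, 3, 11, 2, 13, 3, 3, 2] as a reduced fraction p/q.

Using pₖ = aₖpₖ₋₁ + pₖ₋₂ and qₖ = aₖqₖ₋₁ + qₖ₋₂:
  k=0: a=8, p=8, q=1
  k=1: a=3, p=25, q=3
  k=2: a=11, p=283, q=34
  k=3: a=2, p=591, q=71
  k=4: a=13, p=7966, q=957
  k=5: a=3, p=24489, q=2942
  k=6: a=3, p=81433, q=9783
  k=7: a=2, p=187355, q=22508

187355/22508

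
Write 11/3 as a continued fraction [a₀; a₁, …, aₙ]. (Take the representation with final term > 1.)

11 = 3·3 + 2
3 = 1·2 + 1
2 = 2·1 + 0  (stop)
So 11/3 = [3; 1, 2].

[3; 1, 2]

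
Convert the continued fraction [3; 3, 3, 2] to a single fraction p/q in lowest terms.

Fold from the inside: start with 2/1.
  3 + 1/2 = 7/2
  3 + 2/7 = 23/7
  3 + 7/23 = 76/23

76/23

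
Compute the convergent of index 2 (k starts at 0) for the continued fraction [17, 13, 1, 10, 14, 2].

239/14

Using pₖ = aₖpₖ₋₁ + pₖ₋₂, qₖ = aₖqₖ₋₁ + qₖ₋₂ (with p₋₁=1, p₋₂=0, q₋₁=0, q₋₂=1):
  k=0: a=17, p=17, q=1
  k=1: a=13, p=222, q=13
  k=2: a=1, p=239, q=14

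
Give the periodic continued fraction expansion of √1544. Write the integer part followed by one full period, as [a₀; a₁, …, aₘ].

a₀ = ⌊√1544⌋ = 39.
With m₀=0, d₀=1 and mₖ₊₁ = dₖaₖ − mₖ, dₖ₊₁ = (n − mₖ₊₁²)/dₖ, aₖ₊₁ = ⌊(a₀+mₖ₊₁)/dₖ₊₁⌋:
  k=1: m=39, d=23, a=3
  k=2: m=30, d=28, a=2
  k=3: m=26, d=31, a=2
  k=4: m=36, d=8, a=9
  k=5: m=36, d=31, a=2
  k=6: m=26, d=28, a=2
  k=7: m=30, d=23, a=3
  k=8: m=39, d=1, a=78
d=1 and a=2a₀=78 at k=8, so the next step gives (m, d) = (39, 23) again — its k=1 value — and the period has length 8.

[39; 3, 2, 2, 9, 2, 2, 3, 78]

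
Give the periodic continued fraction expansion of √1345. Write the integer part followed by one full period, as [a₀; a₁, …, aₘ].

a₀ = ⌊√1345⌋ = 36.
With m₀=0, d₀=1 and mₖ₊₁ = dₖaₖ − mₖ, dₖ₊₁ = (n − mₖ₊₁²)/dₖ, aₖ₊₁ = ⌊(a₀+mₖ₊₁)/dₖ₊₁⌋:
  k=1: m=36, d=49, a=1
  k=2: m=13, d=24, a=2
  k=3: m=35, d=5, a=14
  k=4: m=35, d=24, a=2
  k=5: m=13, d=49, a=1
  k=6: m=36, d=1, a=72
d=1 and a=2a₀=72 at k=6, so the next step gives (m, d) = (36, 49) again — its k=1 value — and the period has length 6.

[36; 1, 2, 14, 2, 1, 72]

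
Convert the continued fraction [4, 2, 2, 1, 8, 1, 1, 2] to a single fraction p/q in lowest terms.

1443/326

Fold from the inside: start with 2/1.
  1 + 1/2 = 3/2
  1 + 2/3 = 5/3
  8 + 3/5 = 43/5
  1 + 5/43 = 48/43
  2 + 43/48 = 139/48
  2 + 48/139 = 326/139
  4 + 139/326 = 1443/326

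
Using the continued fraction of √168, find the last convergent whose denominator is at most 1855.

√168 = [12; 1, 24, …] (period length 2).
Convergents:
  p_0/q_0 = 12/1
  p_1/q_1 = 13/1
  p_2/q_2 = 324/25
  p_3/q_3 = 337/26
  p_4/q_4 = 8412/649
  p_5/q_5 = 8749/675
  p_6/q_6 = 218388/16849
q_5 = 675 ≤ 1855 < 16849 = q_6, so the answer is 8749/675.

8749/675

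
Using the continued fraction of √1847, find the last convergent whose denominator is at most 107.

√1847 = [42; 1, 41, 1, 84, …] (period length 4).
Convergents:
  p_0/q_0 = 42/1
  p_1/q_1 = 43/1
  p_2/q_2 = 1805/42
  p_3/q_3 = 1848/43
  p_4/q_4 = 157037/3654
q_3 = 43 ≤ 107 < 3654 = q_4, so the answer is 1848/43.

1848/43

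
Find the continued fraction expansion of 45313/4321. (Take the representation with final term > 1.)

[10; 2, 18, 3, 2, 16]

45313 = 10×4321 + 2103
4321 = 2×2103 + 115
2103 = 18×115 + 33
115 = 3×33 + 16
33 = 2×16 + 1
16 = 16×1 + 0  (stop)
So 45313/4321 = [10; 2, 18, 3, 2, 16].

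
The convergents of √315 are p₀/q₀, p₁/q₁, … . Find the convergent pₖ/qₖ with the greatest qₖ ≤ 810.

√315 = [17; 1, 2, 1, 34, …] (period length 4).
Convergents:
  p_0/q_0 = 17/1
  p_1/q_1 = 18/1
  p_2/q_2 = 53/3
  p_3/q_3 = 71/4
  p_4/q_4 = 2467/139
  p_5/q_5 = 2538/143
  p_6/q_6 = 7543/425
  p_7/q_7 = 10081/568
  p_8/q_8 = 350297/19737
q_7 = 568 ≤ 810 < 19737 = q_8, so the answer is 10081/568.

10081/568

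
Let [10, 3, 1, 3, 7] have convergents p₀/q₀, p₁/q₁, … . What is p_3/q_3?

Using pₖ = aₖpₖ₋₁ + pₖ₋₂, qₖ = aₖqₖ₋₁ + qₖ₋₂ (with p₋₁=1, p₋₂=0, q₋₁=0, q₋₂=1):
  k=0: a=10, p=10, q=1
  k=1: a=3, p=31, q=3
  k=2: a=1, p=41, q=4
  k=3: a=3, p=154, q=15

154/15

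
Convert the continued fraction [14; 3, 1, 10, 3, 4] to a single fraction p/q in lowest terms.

8197/575

Fold from the inside: start with 4/1.
  3 + 1/4 = 13/4
  10 + 4/13 = 134/13
  1 + 13/134 = 147/134
  3 + 134/147 = 575/147
  14 + 147/575 = 8197/575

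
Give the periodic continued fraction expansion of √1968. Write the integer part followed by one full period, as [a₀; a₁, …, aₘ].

[44; 2, 1, 3, 5, 3, 1, 2, 88]

a₀ = ⌊√1968⌋ = 44.
With m₀=0, d₀=1 and mₖ₊₁ = dₖaₖ − mₖ, dₖ₊₁ = (n − mₖ₊₁²)/dₖ, aₖ₊₁ = ⌊(a₀+mₖ₊₁)/dₖ₊₁⌋:
  k=1: m=44, d=32, a=2
  k=2: m=20, d=49, a=1
  k=3: m=29, d=23, a=3
  k=4: m=40, d=16, a=5
  k=5: m=40, d=23, a=3
  k=6: m=29, d=49, a=1
  k=7: m=20, d=32, a=2
  k=8: m=44, d=1, a=88
d=1 and a=2a₀=88 at k=8, so the next step gives (m, d) = (44, 32) again — its k=1 value — and the period has length 8.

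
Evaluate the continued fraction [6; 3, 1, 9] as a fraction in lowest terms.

Using pₖ = aₖpₖ₋₁ + pₖ₋₂ and qₖ = aₖqₖ₋₁ + qₖ₋₂:
  k=0: a=6, p=6, q=1
  k=1: a=3, p=19, q=3
  k=2: a=1, p=25, q=4
  k=3: a=9, p=244, q=39

244/39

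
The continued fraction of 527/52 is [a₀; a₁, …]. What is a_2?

527 = 10·52 + 7   →  a_0 = 10
52 = 7·7 + 3   →  a_1 = 7
7 = 2·3 + 1   →  a_2 = 2

2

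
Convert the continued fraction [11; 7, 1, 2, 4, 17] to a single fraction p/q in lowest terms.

19177/1723

Fold from the inside: start with 17/1.
  4 + 1/17 = 69/17
  2 + 17/69 = 155/69
  1 + 69/155 = 224/155
  7 + 155/224 = 1723/224
  11 + 224/1723 = 19177/1723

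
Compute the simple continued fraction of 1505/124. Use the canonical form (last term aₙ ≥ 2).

1505 = 12·124 + 17
124 = 7·17 + 5
17 = 3·5 + 2
5 = 2·2 + 1
2 = 2·1 + 0  (stop)
So 1505/124 = [12; 7, 3, 2, 2].

[12; 7, 3, 2, 2]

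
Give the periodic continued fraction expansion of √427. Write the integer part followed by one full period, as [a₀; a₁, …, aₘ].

[20; 1, 1, 1, 40]

a₀ = ⌊√427⌋ = 20.
With m₀=0, d₀=1 and mₖ₊₁ = dₖaₖ − mₖ, dₖ₊₁ = (n − mₖ₊₁²)/dₖ, aₖ₊₁ = ⌊(a₀+mₖ₊₁)/dₖ₊₁⌋:
  k=1: m=20, d=27, a=1
  k=2: m=7, d=14, a=1
  k=3: m=7, d=27, a=1
  k=4: m=20, d=1, a=40
d=1 and a=2a₀=40 at k=4, so the next step gives (m, d) = (20, 27) again — its k=1 value — and the period has length 4.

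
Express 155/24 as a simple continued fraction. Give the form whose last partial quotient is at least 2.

155 = 6*24 + 11
24 = 2*11 + 2
11 = 5*2 + 1
2 = 2*1 + 0  (stop)
So 155/24 = [6; 2, 5, 2].

[6; 2, 5, 2]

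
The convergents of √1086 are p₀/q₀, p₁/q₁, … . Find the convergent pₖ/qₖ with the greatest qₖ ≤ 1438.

47092/1429

√1086 = [32; 1, 20, 1, 64, …] (period length 4).
Convergents:
  p_0/q_0 = 32/1
  p_1/q_1 = 33/1
  p_2/q_2 = 692/21
  p_3/q_3 = 725/22
  p_4/q_4 = 47092/1429
  p_5/q_5 = 47817/1451
q_4 = 1429 ≤ 1438 < 1451 = q_5, so the answer is 47092/1429.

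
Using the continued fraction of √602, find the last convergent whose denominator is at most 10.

√602 = [24; 1, 1, 6, 1, 1, 48, …] (period length 6).
Convergents:
  p_0/q_0 = 24/1
  p_1/q_1 = 25/1
  p_2/q_2 = 49/2
  p_3/q_3 = 319/13
q_2 = 2 ≤ 10 < 13 = q_3, so the answer is 49/2.

49/2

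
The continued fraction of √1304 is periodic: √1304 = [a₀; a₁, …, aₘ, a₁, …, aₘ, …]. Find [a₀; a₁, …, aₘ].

[36; 9, 72]

a₀ = ⌊√1304⌋ = 36.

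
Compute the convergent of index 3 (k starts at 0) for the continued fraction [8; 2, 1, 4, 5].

Using pₖ = aₖpₖ₋₁ + pₖ₋₂, qₖ = aₖqₖ₋₁ + qₖ₋₂ (with p₋₁=1, p₋₂=0, q₋₁=0, q₋₂=1):
  k=0: a=8, p=8, q=1
  k=1: a=2, p=17, q=2
  k=2: a=1, p=25, q=3
  k=3: a=4, p=117, q=14

117/14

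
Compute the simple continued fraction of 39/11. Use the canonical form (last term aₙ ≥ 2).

[3; 1, 1, 5]

39 = 3*11 + 6
11 = 1*6 + 5
6 = 1*5 + 1
5 = 5*1 + 0  (stop)
So 39/11 = [3; 1, 1, 5].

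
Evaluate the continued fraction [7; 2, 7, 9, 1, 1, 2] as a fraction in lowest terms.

Using pₖ = aₖpₖ₋₁ + pₖ₋₂ and qₖ = aₖqₖ₋₁ + qₖ₋₂:
  k=0: a=7, p=7, q=1
  k=1: a=2, p=15, q=2
  k=2: a=7, p=112, q=15
  k=3: a=9, p=1023, q=137
  k=4: a=1, p=1135, q=152
  k=5: a=1, p=2158, q=289
  k=6: a=2, p=5451, q=730

5451/730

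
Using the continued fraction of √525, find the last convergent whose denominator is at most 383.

√525 = [22; 1, 10, 2, 10, 1, 44, …] (period length 6).
Convergents:
  p_0/q_0 = 22/1
  p_1/q_1 = 23/1
  p_2/q_2 = 252/11
  p_3/q_3 = 527/23
  p_4/q_4 = 5522/241
  p_5/q_5 = 6049/264
  p_6/q_6 = 271678/11857
q_5 = 264 ≤ 383 < 11857 = q_6, so the answer is 6049/264.

6049/264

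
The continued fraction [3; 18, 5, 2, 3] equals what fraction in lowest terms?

Fold from the inside: start with 3/1.
  2 + 1/3 = 7/3
  5 + 3/7 = 38/7
  18 + 7/38 = 691/38
  3 + 38/691 = 2111/691

2111/691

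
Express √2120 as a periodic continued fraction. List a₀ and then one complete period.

a₀ = ⌊√2120⌋ = 46.

[46; 23, 92]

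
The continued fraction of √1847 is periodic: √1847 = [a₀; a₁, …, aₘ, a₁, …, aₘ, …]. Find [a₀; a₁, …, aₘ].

[42; 1, 41, 1, 84]

a₀ = ⌊√1847⌋ = 42.
With m₀=0, d₀=1 and mₖ₊₁ = dₖaₖ − mₖ, dₖ₊₁ = (n − mₖ₊₁²)/dₖ, aₖ₊₁ = ⌊(a₀+mₖ₊₁)/dₖ₊₁⌋:
  k=1: m=42, d=83, a=1
  k=2: m=41, d=2, a=41
  k=3: m=41, d=83, a=1
  k=4: m=42, d=1, a=84
d=1 and a=2a₀=84 at k=4, so the next step gives (m, d) = (42, 83) again — its k=1 value — and the period has length 4.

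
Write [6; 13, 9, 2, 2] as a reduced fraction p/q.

Using pₖ = aₖpₖ₋₁ + pₖ₋₂ and qₖ = aₖqₖ₋₁ + qₖ₋₂:
  k=0: a=6, p=6, q=1
  k=1: a=13, p=79, q=13
  k=2: a=9, p=717, q=118
  k=3: a=2, p=1513, q=249
  k=4: a=2, p=3743, q=616

3743/616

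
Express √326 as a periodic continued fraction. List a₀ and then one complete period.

[18; 18, 36]

a₀ = ⌊√326⌋ = 18.
With m₀=0, d₀=1 and mₖ₊₁ = dₖaₖ − mₖ, dₖ₊₁ = (n − mₖ₊₁²)/dₖ, aₖ₊₁ = ⌊(a₀+mₖ₊₁)/dₖ₊₁⌋:
  k=1: m=18, d=2, a=18
  k=2: m=18, d=1, a=36
d=1 and a=2a₀=36 at k=2, so the next step gives (m, d) = (18, 2) again — its k=1 value — and the period has length 2.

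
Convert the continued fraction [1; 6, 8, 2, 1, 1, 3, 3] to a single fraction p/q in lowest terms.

Fold from the inside: start with 3/1.
  3 + 1/3 = 10/3
  1 + 3/10 = 13/10
  1 + 10/13 = 23/13
  2 + 13/23 = 59/23
  8 + 23/59 = 495/59
  6 + 59/495 = 3029/495
  1 + 495/3029 = 3524/3029

3524/3029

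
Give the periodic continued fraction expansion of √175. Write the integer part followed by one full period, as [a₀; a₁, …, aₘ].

a₀ = ⌊√175⌋ = 13.
With m₀=0, d₀=1 and mₖ₊₁ = dₖaₖ − mₖ, dₖ₊₁ = (n − mₖ₊₁²)/dₖ, aₖ₊₁ = ⌊(a₀+mₖ₊₁)/dₖ₊₁⌋:
  k=1: m=13, d=6, a=4
  k=2: m=11, d=9, a=2
  k=3: m=7, d=14, a=1
  k=4: m=7, d=9, a=2
  k=5: m=11, d=6, a=4
  k=6: m=13, d=1, a=26
d=1 and a=2a₀=26 at k=6, so the next step gives (m, d) = (13, 6) again — its k=1 value — and the period has length 6.

[13; 4, 2, 1, 2, 4, 26]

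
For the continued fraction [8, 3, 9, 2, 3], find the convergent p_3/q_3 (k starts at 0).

491/59

Using pₖ = aₖpₖ₋₁ + pₖ₋₂, qₖ = aₖqₖ₋₁ + qₖ₋₂ (with p₋₁=1, p₋₂=0, q₋₁=0, q₋₂=1):
  k=0: a=8, p=8, q=1
  k=1: a=3, p=25, q=3
  k=2: a=9, p=233, q=28
  k=3: a=2, p=491, q=59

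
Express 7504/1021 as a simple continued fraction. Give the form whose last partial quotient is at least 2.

7504 = 7*1021 + 357
1021 = 2*357 + 307
357 = 1*307 + 50
307 = 6*50 + 7
50 = 7*7 + 1
7 = 7*1 + 0  (stop)
So 7504/1021 = [7; 2, 1, 6, 7, 7].

[7; 2, 1, 6, 7, 7]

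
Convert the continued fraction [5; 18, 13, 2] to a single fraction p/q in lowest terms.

2467/488

Fold from the inside: start with 2/1.
  13 + 1/2 = 27/2
  18 + 2/27 = 488/27
  5 + 27/488 = 2467/488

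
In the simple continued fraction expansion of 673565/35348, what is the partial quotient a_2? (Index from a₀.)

673565 = 19·35348 + 1953   →  a_0 = 19
35348 = 18·1953 + 194   →  a_1 = 18
1953 = 10·194 + 13   →  a_2 = 10

10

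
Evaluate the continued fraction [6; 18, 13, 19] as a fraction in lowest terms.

Fold from the inside: start with 19/1.
  13 + 1/19 = 248/19
  18 + 19/248 = 4483/248
  6 + 248/4483 = 27146/4483

27146/4483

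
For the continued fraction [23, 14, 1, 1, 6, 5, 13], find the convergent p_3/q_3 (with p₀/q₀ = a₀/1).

669/29

Using pₖ = aₖpₖ₋₁ + pₖ₋₂, qₖ = aₖqₖ₋₁ + qₖ₋₂ (with p₋₁=1, p₋₂=0, q₋₁=0, q₋₂=1):
  k=0: a=23, p=23, q=1
  k=1: a=14, p=323, q=14
  k=2: a=1, p=346, q=15
  k=3: a=1, p=669, q=29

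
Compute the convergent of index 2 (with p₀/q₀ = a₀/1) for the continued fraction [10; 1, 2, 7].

Using pₖ = aₖpₖ₋₁ + pₖ₋₂, qₖ = aₖqₖ₋₁ + qₖ₋₂ (with p₋₁=1, p₋₂=0, q₋₁=0, q₋₂=1):
  k=0: a=10, p=10, q=1
  k=1: a=1, p=11, q=1
  k=2: a=2, p=32, q=3

32/3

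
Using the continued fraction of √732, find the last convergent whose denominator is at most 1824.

√732 = [27; 18, 54, …] (period length 2).
Convergents:
  p_0/q_0 = 27/1
  p_1/q_1 = 487/18
  p_2/q_2 = 26325/973
  p_3/q_3 = 474337/17532
q_2 = 973 ≤ 1824 < 17532 = q_3, so the answer is 26325/973.

26325/973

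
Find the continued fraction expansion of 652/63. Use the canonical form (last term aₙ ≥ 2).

[10; 2, 1, 6, 3]

652 = 10·63 + 22
63 = 2·22 + 19
22 = 1·19 + 3
19 = 6·3 + 1
3 = 3·1 + 0  (stop)
So 652/63 = [10; 2, 1, 6, 3].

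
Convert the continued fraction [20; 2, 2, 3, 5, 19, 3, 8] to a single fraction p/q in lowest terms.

895946/43895

Fold from the inside: start with 8/1.
  3 + 1/8 = 25/8
  19 + 8/25 = 483/25
  5 + 25/483 = 2440/483
  3 + 483/2440 = 7803/2440
  2 + 2440/7803 = 18046/7803
  2 + 7803/18046 = 43895/18046
  20 + 18046/43895 = 895946/43895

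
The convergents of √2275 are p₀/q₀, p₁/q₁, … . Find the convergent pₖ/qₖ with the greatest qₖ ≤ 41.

√2275 = [47; 1, 2, 3, 2, 1, 94, …] (period length 6).
Convergents:
  p_0/q_0 = 47/1
  p_1/q_1 = 48/1
  p_2/q_2 = 143/3
  p_3/q_3 = 477/10
  p_4/q_4 = 1097/23
  p_5/q_5 = 1574/33
  p_6/q_6 = 149053/3125
q_5 = 33 ≤ 41 < 3125 = q_6, so the answer is 1574/33.

1574/33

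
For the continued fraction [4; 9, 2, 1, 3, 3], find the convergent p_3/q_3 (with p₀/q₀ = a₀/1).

115/28

Using pₖ = aₖpₖ₋₁ + pₖ₋₂, qₖ = aₖqₖ₋₁ + qₖ₋₂ (with p₋₁=1, p₋₂=0, q₋₁=0, q₋₂=1):
  k=0: a=4, p=4, q=1
  k=1: a=9, p=37, q=9
  k=2: a=2, p=78, q=19
  k=3: a=1, p=115, q=28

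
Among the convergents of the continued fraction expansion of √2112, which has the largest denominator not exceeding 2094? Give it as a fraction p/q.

96141/2092

√2112 = [45; 1, 21, 1, 90, …] (period length 4).
Convergents:
  p_0/q_0 = 45/1
  p_1/q_1 = 46/1
  p_2/q_2 = 1011/22
  p_3/q_3 = 1057/23
  p_4/q_4 = 96141/2092
  p_5/q_5 = 97198/2115
q_4 = 2092 ≤ 2094 < 2115 = q_5, so the answer is 96141/2092.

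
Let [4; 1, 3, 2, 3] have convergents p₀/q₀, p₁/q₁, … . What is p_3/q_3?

43/9

Using pₖ = aₖpₖ₋₁ + pₖ₋₂, qₖ = aₖqₖ₋₁ + qₖ₋₂ (with p₋₁=1, p₋₂=0, q₋₁=0, q₋₂=1):
  k=0: a=4, p=4, q=1
  k=1: a=1, p=5, q=1
  k=2: a=3, p=19, q=4
  k=3: a=2, p=43, q=9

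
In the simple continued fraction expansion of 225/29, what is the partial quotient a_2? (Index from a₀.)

225 = 7·29 + 22   →  a_0 = 7
29 = 1·22 + 7   →  a_1 = 1
22 = 3·7 + 1   →  a_2 = 3

3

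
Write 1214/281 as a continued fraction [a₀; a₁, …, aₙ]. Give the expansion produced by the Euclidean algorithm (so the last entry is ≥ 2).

1214 = 4·281 + 90
281 = 3·90 + 11
90 = 8·11 + 2
11 = 5·2 + 1
2 = 2·1 + 0  (stop)
So 1214/281 = [4; 3, 8, 5, 2].

[4; 3, 8, 5, 2]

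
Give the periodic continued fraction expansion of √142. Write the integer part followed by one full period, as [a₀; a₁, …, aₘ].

[11; 1, 10, 1, 22]

a₀ = ⌊√142⌋ = 11.
With m₀=0, d₀=1 and mₖ₊₁ = dₖaₖ − mₖ, dₖ₊₁ = (n − mₖ₊₁²)/dₖ, aₖ₊₁ = ⌊(a₀+mₖ₊₁)/dₖ₊₁⌋:
  k=1: m=11, d=21, a=1
  k=2: m=10, d=2, a=10
  k=3: m=10, d=21, a=1
  k=4: m=11, d=1, a=22
d=1 and a=2a₀=22 at k=4, so the next step gives (m, d) = (11, 21) again — its k=1 value — and the period has length 4.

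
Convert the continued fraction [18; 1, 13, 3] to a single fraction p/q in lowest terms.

Using pₖ = aₖpₖ₋₁ + pₖ₋₂ and qₖ = aₖqₖ₋₁ + qₖ₋₂:
  k=0: a=18, p=18, q=1
  k=1: a=1, p=19, q=1
  k=2: a=13, p=265, q=14
  k=3: a=3, p=814, q=43

814/43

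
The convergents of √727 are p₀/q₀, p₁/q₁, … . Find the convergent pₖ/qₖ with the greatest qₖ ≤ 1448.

38557/1430

√727 = [26; 1, 25, 1, 52, …] (period length 4).
Convergents:
  p_0/q_0 = 26/1
  p_1/q_1 = 27/1
  p_2/q_2 = 701/26
  p_3/q_3 = 728/27
  p_4/q_4 = 38557/1430
  p_5/q_5 = 39285/1457
q_4 = 1430 ≤ 1448 < 1457 = q_5, so the answer is 38557/1430.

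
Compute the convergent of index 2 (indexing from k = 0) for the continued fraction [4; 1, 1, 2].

9/2

Using pₖ = aₖpₖ₋₁ + pₖ₋₂, qₖ = aₖqₖ₋₁ + qₖ₋₂ (with p₋₁=1, p₋₂=0, q₋₁=0, q₋₂=1):
  k=0: a=4, p=4, q=1
  k=1: a=1, p=5, q=1
  k=2: a=1, p=9, q=2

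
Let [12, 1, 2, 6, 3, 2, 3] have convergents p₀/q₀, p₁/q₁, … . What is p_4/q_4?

761/60

Using pₖ = aₖpₖ₋₁ + pₖ₋₂, qₖ = aₖqₖ₋₁ + qₖ₋₂ (with p₋₁=1, p₋₂=0, q₋₁=0, q₋₂=1):
  k=0: a=12, p=12, q=1
  k=1: a=1, p=13, q=1
  k=2: a=2, p=38, q=3
  k=3: a=6, p=241, q=19
  k=4: a=3, p=761, q=60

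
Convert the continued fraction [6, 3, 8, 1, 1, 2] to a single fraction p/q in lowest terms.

Fold from the inside: start with 2/1.
  1 + 1/2 = 3/2
  1 + 2/3 = 5/3
  8 + 3/5 = 43/5
  3 + 5/43 = 134/43
  6 + 43/134 = 847/134

847/134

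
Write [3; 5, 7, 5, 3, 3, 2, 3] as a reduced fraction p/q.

49449/15479

Using pₖ = aₖpₖ₋₁ + pₖ₋₂ and qₖ = aₖqₖ₋₁ + qₖ₋₂:
  k=0: a=3, p=3, q=1
  k=1: a=5, p=16, q=5
  k=2: a=7, p=115, q=36
  k=3: a=5, p=591, q=185
  k=4: a=3, p=1888, q=591
  k=5: a=3, p=6255, q=1958
  k=6: a=2, p=14398, q=4507
  k=7: a=3, p=49449, q=15479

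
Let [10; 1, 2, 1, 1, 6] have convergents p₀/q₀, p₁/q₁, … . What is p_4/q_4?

75/7

Using pₖ = aₖpₖ₋₁ + pₖ₋₂, qₖ = aₖqₖ₋₁ + qₖ₋₂ (with p₋₁=1, p₋₂=0, q₋₁=0, q₋₂=1):
  k=0: a=10, p=10, q=1
  k=1: a=1, p=11, q=1
  k=2: a=2, p=32, q=3
  k=3: a=1, p=43, q=4
  k=4: a=1, p=75, q=7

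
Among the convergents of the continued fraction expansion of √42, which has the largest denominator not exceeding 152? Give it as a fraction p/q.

√42 = [6; 2, 12, …] (period length 2).
Convergents:
  p_0/q_0 = 6/1
  p_1/q_1 = 13/2
  p_2/q_2 = 162/25
  p_3/q_3 = 337/52
  p_4/q_4 = 4206/649
q_3 = 52 ≤ 152 < 649 = q_4, so the answer is 337/52.

337/52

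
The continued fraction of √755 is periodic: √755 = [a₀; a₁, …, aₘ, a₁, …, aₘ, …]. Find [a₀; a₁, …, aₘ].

a₀ = ⌊√755⌋ = 27.
With m₀=0, d₀=1 and mₖ₊₁ = dₖaₖ − mₖ, dₖ₊₁ = (n − mₖ₊₁²)/dₖ, aₖ₊₁ = ⌊(a₀+mₖ₊₁)/dₖ₊₁⌋:
  k=1: m=27, d=26, a=2
  k=2: m=25, d=5, a=10
  k=3: m=25, d=26, a=2
  k=4: m=27, d=1, a=54
d=1 and a=2a₀=54 at k=4, so the next step gives (m, d) = (27, 26) again — its k=1 value — and the period has length 4.

[27; 2, 10, 2, 54]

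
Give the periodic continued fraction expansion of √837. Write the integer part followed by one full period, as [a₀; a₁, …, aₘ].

[28; 1, 13, 2, 13, 1, 56]

a₀ = ⌊√837⌋ = 28.
With m₀=0, d₀=1 and mₖ₊₁ = dₖaₖ − mₖ, dₖ₊₁ = (n − mₖ₊₁²)/dₖ, aₖ₊₁ = ⌊(a₀+mₖ₊₁)/dₖ₊₁⌋:
  k=1: m=28, d=53, a=1
  k=2: m=25, d=4, a=13
  k=3: m=27, d=27, a=2
  k=4: m=27, d=4, a=13
  k=5: m=25, d=53, a=1
  k=6: m=28, d=1, a=56
d=1 and a=2a₀=56 at k=6, so the next step gives (m, d) = (28, 53) again — its k=1 value — and the period has length 6.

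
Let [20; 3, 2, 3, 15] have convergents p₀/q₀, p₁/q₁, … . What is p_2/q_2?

Using pₖ = aₖpₖ₋₁ + pₖ₋₂, qₖ = aₖqₖ₋₁ + qₖ₋₂ (with p₋₁=1, p₋₂=0, q₋₁=0, q₋₂=1):
  k=0: a=20, p=20, q=1
  k=1: a=3, p=61, q=3
  k=2: a=2, p=142, q=7

142/7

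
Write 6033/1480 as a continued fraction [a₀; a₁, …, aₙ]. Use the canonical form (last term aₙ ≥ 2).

[4; 13, 10, 3, 1, 2]

6033 = 4×1480 + 113
1480 = 13×113 + 11
113 = 10×11 + 3
11 = 3×3 + 2
3 = 1×2 + 1
2 = 2×1 + 0  (stop)
So 6033/1480 = [4; 13, 10, 3, 1, 2].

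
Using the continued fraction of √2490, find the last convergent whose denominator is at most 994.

49351/989

√2490 = [49; 1, 8, 1, 98, …] (period length 4).
Convergents:
  p_0/q_0 = 49/1
  p_1/q_1 = 50/1
  p_2/q_2 = 449/9
  p_3/q_3 = 499/10
  p_4/q_4 = 49351/989
  p_5/q_5 = 49850/999
q_4 = 989 ≤ 994 < 999 = q_5, so the answer is 49351/989.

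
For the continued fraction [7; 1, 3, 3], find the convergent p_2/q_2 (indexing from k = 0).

31/4

Using pₖ = aₖpₖ₋₁ + pₖ₋₂, qₖ = aₖqₖ₋₁ + qₖ₋₂ (with p₋₁=1, p₋₂=0, q₋₁=0, q₋₂=1):
  k=0: a=7, p=7, q=1
  k=1: a=1, p=8, q=1
  k=2: a=3, p=31, q=4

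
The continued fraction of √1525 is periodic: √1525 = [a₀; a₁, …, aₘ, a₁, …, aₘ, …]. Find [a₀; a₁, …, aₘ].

a₀ = ⌊√1525⌋ = 39.
With m₀=0, d₀=1 and mₖ₊₁ = dₖaₖ − mₖ, dₖ₊₁ = (n − mₖ₊₁²)/dₖ, aₖ₊₁ = ⌊(a₀+mₖ₊₁)/dₖ₊₁⌋:
  k=1: m=39, d=4, a=19
  k=2: m=37, d=39, a=1
  k=3: m=2, d=39, a=1
  k=4: m=37, d=4, a=19
  k=5: m=39, d=1, a=78
d=1 and a=2a₀=78 at k=5, so the next step gives (m, d) = (39, 4) again — its k=1 value — and the period has length 5.

[39; 19, 1, 1, 19, 78]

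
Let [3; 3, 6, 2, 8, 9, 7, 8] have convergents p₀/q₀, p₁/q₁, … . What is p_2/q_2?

Using pₖ = aₖpₖ₋₁ + pₖ₋₂, qₖ = aₖqₖ₋₁ + qₖ₋₂ (with p₋₁=1, p₋₂=0, q₋₁=0, q₋₂=1):
  k=0: a=3, p=3, q=1
  k=1: a=3, p=10, q=3
  k=2: a=6, p=63, q=19

63/19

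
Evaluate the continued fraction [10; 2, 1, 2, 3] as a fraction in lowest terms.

280/27

Using pₖ = aₖpₖ₋₁ + pₖ₋₂ and qₖ = aₖqₖ₋₁ + qₖ₋₂:
  k=0: a=10, p=10, q=1
  k=1: a=2, p=21, q=2
  k=2: a=1, p=31, q=3
  k=3: a=2, p=83, q=8
  k=4: a=3, p=280, q=27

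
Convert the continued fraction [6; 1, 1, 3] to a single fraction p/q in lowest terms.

Fold from the inside: start with 3/1.
  1 + 1/3 = 4/3
  1 + 3/4 = 7/4
  6 + 4/7 = 46/7

46/7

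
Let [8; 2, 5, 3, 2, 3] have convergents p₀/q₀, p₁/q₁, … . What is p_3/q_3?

296/35

Using pₖ = aₖpₖ₋₁ + pₖ₋₂, qₖ = aₖqₖ₋₁ + qₖ₋₂ (with p₋₁=1, p₋₂=0, q₋₁=0, q₋₂=1):
  k=0: a=8, p=8, q=1
  k=1: a=2, p=17, q=2
  k=2: a=5, p=93, q=11
  k=3: a=3, p=296, q=35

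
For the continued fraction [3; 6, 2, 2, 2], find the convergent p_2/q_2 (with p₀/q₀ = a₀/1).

Using pₖ = aₖpₖ₋₁ + pₖ₋₂, qₖ = aₖqₖ₋₁ + qₖ₋₂ (with p₋₁=1, p₋₂=0, q₋₁=0, q₋₂=1):
  k=0: a=3, p=3, q=1
  k=1: a=6, p=19, q=6
  k=2: a=2, p=41, q=13

41/13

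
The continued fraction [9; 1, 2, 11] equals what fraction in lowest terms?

Fold from the inside: start with 11/1.
  2 + 1/11 = 23/11
  1 + 11/23 = 34/23
  9 + 23/34 = 329/34

329/34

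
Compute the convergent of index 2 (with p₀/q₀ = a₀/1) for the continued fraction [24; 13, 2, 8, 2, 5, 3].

Using pₖ = aₖpₖ₋₁ + pₖ₋₂, qₖ = aₖqₖ₋₁ + qₖ₋₂ (with p₋₁=1, p₋₂=0, q₋₁=0, q₋₂=1):
  k=0: a=24, p=24, q=1
  k=1: a=13, p=313, q=13
  k=2: a=2, p=650, q=27

650/27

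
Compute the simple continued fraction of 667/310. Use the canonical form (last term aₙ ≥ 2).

[2; 6, 1, 1, 2, 9]

667 = 2*310 + 47
310 = 6*47 + 28
47 = 1*28 + 19
28 = 1*19 + 9
19 = 2*9 + 1
9 = 9*1 + 0  (stop)
So 667/310 = [2; 6, 1, 1, 2, 9].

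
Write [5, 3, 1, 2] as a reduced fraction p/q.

58/11

Fold from the inside: start with 2/1.
  1 + 1/2 = 3/2
  3 + 2/3 = 11/3
  5 + 3/11 = 58/11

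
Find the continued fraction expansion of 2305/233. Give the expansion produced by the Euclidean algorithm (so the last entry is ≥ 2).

[9; 1, 8, 3, 8]

2305 = 9×233 + 208
233 = 1×208 + 25
208 = 8×25 + 8
25 = 3×8 + 1
8 = 8×1 + 0  (stop)
So 2305/233 = [9; 1, 8, 3, 8].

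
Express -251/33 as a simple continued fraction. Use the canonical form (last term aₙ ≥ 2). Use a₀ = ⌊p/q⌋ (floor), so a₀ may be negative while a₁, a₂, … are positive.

[-8; 2, 1, 1, 6]

-251 = -8*33 + 13
33 = 2*13 + 7
13 = 1*7 + 6
7 = 1*6 + 1
6 = 6*1 + 0  (stop)
So -251/33 = [-8; 2, 1, 1, 6].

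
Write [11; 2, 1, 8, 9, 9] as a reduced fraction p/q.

Fold from the inside: start with 9/1.
  9 + 1/9 = 82/9
  8 + 9/82 = 665/82
  1 + 82/665 = 747/665
  2 + 665/747 = 2159/747
  11 + 747/2159 = 24496/2159

24496/2159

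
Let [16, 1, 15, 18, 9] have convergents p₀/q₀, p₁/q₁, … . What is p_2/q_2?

Using pₖ = aₖpₖ₋₁ + pₖ₋₂, qₖ = aₖqₖ₋₁ + qₖ₋₂ (with p₋₁=1, p₋₂=0, q₋₁=0, q₋₂=1):
  k=0: a=16, p=16, q=1
  k=1: a=1, p=17, q=1
  k=2: a=15, p=271, q=16

271/16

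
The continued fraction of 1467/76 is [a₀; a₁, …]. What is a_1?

3

1467 = 19·76 + 23   →  a_0 = 19
76 = 3·23 + 7   →  a_1 = 3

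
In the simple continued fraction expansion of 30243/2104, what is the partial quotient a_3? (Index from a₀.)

2

30243 = 14·2104 + 787   →  a_0 = 14
2104 = 2·787 + 530   →  a_1 = 2
787 = 1·530 + 257   →  a_2 = 1
530 = 2·257 + 16   →  a_3 = 2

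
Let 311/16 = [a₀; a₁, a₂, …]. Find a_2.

311 = 19·16 + 7   →  a_0 = 19
16 = 2·7 + 2   →  a_1 = 2
7 = 3·2 + 1   →  a_2 = 3

3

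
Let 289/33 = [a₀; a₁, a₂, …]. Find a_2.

289 = 8·33 + 25   →  a_0 = 8
33 = 1·25 + 8   →  a_1 = 1
25 = 3·8 + 1   →  a_2 = 3

3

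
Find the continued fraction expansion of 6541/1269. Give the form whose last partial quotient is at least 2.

6541 = 5×1269 + 196
1269 = 6×196 + 93
196 = 2×93 + 10
93 = 9×10 + 3
10 = 3×3 + 1
3 = 3×1 + 0  (stop)
So 6541/1269 = [5; 6, 2, 9, 3, 3].

[5; 6, 2, 9, 3, 3]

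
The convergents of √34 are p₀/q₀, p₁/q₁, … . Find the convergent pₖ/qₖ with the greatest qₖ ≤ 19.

35/6

√34 = [5; 1, 4, 1, 10, …] (period length 4).
Convergents:
  p_0/q_0 = 5/1
  p_1/q_1 = 6/1
  p_2/q_2 = 29/5
  p_3/q_3 = 35/6
  p_4/q_4 = 379/65
q_3 = 6 ≤ 19 < 65 = q_4, so the answer is 35/6.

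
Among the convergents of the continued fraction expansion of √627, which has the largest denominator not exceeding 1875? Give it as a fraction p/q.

√627 = [25; 25, 50, …] (period length 2).
Convergents:
  p_0/q_0 = 25/1
  p_1/q_1 = 626/25
  p_2/q_2 = 31325/1251
  p_3/q_3 = 783751/31300
q_2 = 1251 ≤ 1875 < 31300 = q_3, so the answer is 31325/1251.

31325/1251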